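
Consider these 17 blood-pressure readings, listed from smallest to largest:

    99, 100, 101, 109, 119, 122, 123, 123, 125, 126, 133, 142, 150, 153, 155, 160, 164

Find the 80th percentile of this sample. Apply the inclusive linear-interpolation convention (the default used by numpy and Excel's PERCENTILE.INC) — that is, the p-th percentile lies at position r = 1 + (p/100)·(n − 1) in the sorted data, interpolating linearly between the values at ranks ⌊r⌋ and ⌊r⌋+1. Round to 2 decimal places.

n = 17.
r = 1 + (80/100)·(17 − 1) = 1 + 12.8 = 13.8.
Rank 13 is 150 and rank 14 is 153.
Interpolate: 150 + 0.8·(153 − 150) = 150 + 0.8·3 = 152.4.

152.40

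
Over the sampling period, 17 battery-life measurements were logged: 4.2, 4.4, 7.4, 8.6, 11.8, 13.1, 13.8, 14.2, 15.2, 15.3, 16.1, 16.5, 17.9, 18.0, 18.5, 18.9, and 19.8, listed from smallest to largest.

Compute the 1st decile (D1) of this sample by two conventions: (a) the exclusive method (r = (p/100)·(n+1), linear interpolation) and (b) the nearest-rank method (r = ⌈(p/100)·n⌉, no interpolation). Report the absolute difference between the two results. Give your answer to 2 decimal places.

n = 17.
(a) r = 1.8; between ranks 1 (4.2) and 2 (4.4): 4.36.
(b) the nearest-rank method: rank 2 → 4.4.
|4.36 − 4.4| = 0.04.

0.04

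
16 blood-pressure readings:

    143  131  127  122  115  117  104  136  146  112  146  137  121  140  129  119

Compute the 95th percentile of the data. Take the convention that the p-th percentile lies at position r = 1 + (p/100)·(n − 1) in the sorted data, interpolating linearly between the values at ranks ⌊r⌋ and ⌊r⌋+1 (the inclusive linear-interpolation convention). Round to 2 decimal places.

Sorted: 104, 112, 115, 117, 119, 121, 122, 127, 129, 131, 136, 137, 140, 143, 146, 146.
n = 16.
r = 1 + (95/100)·(16 − 1) = 1 + 14.25 = 15.25.
Rank 15 is 146 and rank 16 is 146.
Interpolate: 146 + 0.25·(146 − 146) = 146 + 0.25·0 = 146.

146.00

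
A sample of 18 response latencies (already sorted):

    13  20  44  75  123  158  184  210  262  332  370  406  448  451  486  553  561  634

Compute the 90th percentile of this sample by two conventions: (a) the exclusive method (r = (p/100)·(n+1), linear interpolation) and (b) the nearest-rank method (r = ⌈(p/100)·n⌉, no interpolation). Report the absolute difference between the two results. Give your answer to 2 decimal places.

n = 18.
(a) r = 17.1; between ranks 17 (561) and 18 (634): 568.3.
(b) the nearest-rank method: rank 17 → 561.
|568.3 − 561| = 7.3.

7.30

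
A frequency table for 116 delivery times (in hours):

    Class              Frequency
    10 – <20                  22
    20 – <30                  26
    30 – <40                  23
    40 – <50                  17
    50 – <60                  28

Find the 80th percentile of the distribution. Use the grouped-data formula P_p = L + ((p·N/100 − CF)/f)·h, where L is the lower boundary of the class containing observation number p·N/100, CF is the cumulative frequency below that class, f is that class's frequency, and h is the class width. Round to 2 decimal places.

51.71

N = 116; target position k = 80/100 · 116 = 92.8.
Cumulative frequencies: 22, 48, 71, 88, 116.
Observation 92.8 falls in the class 50 – <60.
L = 50, CF = 88, f = 28, h = 10.
P80 = 50 + ((92.8 − 88)/28)·10 = 50 + 1.71429 = 51.7143.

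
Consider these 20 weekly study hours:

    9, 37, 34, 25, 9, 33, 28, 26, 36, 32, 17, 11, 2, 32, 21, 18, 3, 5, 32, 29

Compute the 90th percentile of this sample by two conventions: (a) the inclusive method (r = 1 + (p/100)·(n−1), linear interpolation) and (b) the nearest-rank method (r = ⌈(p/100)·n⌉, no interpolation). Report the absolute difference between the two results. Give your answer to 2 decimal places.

Sorted: 2, 3, 5, 9, 9, 11, 17, 18, 21, 25, 26, 28, 29, 32, 32, 32, 33, 34, 36, 37.
n = 20.
(a) r = 18.1; between ranks 18 (34) and 19 (36): 34.2.
(b) the nearest-rank method: rank 18 → 34.
|34.2 − 34| = 0.2.

0.20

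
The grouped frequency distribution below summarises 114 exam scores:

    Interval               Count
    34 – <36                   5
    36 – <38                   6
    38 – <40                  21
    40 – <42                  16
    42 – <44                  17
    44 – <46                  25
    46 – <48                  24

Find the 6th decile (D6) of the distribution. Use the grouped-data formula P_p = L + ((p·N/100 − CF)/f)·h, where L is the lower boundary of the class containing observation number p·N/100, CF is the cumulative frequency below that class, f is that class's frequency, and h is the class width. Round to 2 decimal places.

44.27

N = 114; target position k = 60/100 · 114 = 68.4.
Cumulative frequencies: 5, 11, 32, 48, 65, 90, 114.
Observation 68.4 falls in the class 44 – <46.
L = 44, CF = 65, f = 25, h = 2.
P60 = 44 + ((68.4 − 65)/25)·2 = 44 + 0.272 = 44.272.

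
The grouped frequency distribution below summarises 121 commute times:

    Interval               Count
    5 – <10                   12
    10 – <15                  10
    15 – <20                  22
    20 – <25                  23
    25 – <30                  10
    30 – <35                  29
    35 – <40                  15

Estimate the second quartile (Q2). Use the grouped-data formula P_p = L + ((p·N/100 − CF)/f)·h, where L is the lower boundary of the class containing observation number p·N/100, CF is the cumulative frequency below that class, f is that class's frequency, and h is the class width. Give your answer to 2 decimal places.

N = 121; target position k = 50/100 · 121 = 60.5.
Cumulative frequencies: 12, 22, 44, 67, 77, 106, 121.
Observation 60.5 falls in the class 20 – <25.
L = 20, CF = 44, f = 23, h = 5.
P50 = 20 + ((60.5 − 44)/23)·5 = 20 + 3.58696 = 23.587.

23.59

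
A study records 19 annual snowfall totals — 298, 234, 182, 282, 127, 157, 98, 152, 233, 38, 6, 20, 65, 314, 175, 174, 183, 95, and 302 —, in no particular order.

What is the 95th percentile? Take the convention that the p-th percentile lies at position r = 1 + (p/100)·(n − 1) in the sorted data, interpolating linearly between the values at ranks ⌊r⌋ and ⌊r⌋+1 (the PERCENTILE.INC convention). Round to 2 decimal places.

Sorted: 6, 20, 38, 65, 95, 98, 127, 152, 157, 174, 175, 182, 183, 233, 234, 282, 298, 302, 314.
n = 19.
r = 1 + (95/100)·(19 − 1) = 1 + 17.1 = 18.1.
Rank 18 is 302 and rank 19 is 314.
Interpolate: 302 + 0.1·(314 − 302) = 302 + 0.1·12 = 303.2.

303.20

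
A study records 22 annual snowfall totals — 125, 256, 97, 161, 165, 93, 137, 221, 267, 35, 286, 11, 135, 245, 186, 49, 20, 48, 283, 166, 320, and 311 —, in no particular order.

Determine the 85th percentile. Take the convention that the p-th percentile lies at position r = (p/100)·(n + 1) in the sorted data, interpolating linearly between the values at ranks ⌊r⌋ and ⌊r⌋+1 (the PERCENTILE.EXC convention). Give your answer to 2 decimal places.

Sorted: 11, 20, 35, 48, 49, 93, 97, 125, 135, 137, 161, 165, 166, 186, 221, 245, 256, 267, 283, 286, 311, 320.
n = 22.
r = (85/100)·(22 + 1) = 19.55.
Rank 19 is 283 and rank 20 is 286.
Interpolate: 283 + 0.55·(286 − 283) = 283 + 0.55·3 = 284.65.

284.65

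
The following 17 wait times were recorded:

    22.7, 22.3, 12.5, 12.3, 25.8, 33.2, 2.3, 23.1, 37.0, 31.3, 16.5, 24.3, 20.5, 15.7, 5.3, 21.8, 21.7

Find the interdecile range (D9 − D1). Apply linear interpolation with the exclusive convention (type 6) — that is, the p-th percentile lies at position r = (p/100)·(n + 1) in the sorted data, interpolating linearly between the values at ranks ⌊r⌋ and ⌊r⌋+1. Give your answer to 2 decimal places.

Sorted: 2.3, 5.3, 12.3, 12.5, 15.7, 16.5, 20.5, 21.7, 21.8, 22.3, 22.7, 23.1, 24.3, 25.8, 31.3, 33.2, 37.0.
n = 17.
P10: r = 1.8; ranks 1–2 are 2.3, 5.3; interpolating gives 4.7.
P90: r = 16.2; ranks 16–17 are 33.2, 37.0; interpolating gives 33.96.
Difference: 33.96 − 4.7 = 29.26.

29.26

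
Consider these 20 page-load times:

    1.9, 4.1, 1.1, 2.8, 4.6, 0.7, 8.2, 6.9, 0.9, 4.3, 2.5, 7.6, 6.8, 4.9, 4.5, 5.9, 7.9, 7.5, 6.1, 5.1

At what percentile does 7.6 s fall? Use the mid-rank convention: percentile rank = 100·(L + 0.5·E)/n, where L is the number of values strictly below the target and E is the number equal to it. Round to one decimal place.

Sorted: 0.7, 0.9, 1.1, 1.9, 2.5, 2.8, 4.1, 4.3, 4.5, 4.6, 4.9, 5.1, 5.9, 6.1, 6.8, 6.9, 7.5, 7.6, 7.9, 8.2.
Count below 7.6: L = 17; count equal: E = 1; n = 20.
Percentile rank = 100·(17 + 0.5·1)/20 = 100·17.5/20 = 87.5.

87.5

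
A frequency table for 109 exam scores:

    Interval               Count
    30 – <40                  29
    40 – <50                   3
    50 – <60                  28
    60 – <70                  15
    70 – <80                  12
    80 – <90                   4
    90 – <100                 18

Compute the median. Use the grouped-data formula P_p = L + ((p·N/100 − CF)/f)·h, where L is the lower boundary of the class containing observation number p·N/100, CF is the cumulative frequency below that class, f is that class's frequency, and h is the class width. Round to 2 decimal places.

N = 109; target position k = 50/100 · 109 = 54.5.
Cumulative frequencies: 29, 32, 60, 75, 87, 91, 109.
Observation 54.5 falls in the class 50 – <60.
L = 50, CF = 32, f = 28, h = 10.
P50 = 50 + ((54.5 − 32)/28)·10 = 50 + 8.03571 = 58.0357.

58.04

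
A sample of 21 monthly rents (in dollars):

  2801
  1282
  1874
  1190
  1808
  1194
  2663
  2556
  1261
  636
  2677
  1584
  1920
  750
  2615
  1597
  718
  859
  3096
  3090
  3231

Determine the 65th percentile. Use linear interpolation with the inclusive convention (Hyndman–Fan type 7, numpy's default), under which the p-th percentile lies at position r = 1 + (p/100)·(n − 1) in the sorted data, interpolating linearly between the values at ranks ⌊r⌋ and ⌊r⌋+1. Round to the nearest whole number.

2556

Sorted: 636, 718, 750, 859, 1190, 1194, 1261, 1282, 1584, 1597, 1808, 1874, 1920, 2556, 2615, 2663, 2677, 2801, 3090, 3096, 3231.
n = 21.
r = 1 + (65/100)·(21 − 1) = 1 + 13 = 14.
r is an integer, so P65 is the value at rank 14: 2556.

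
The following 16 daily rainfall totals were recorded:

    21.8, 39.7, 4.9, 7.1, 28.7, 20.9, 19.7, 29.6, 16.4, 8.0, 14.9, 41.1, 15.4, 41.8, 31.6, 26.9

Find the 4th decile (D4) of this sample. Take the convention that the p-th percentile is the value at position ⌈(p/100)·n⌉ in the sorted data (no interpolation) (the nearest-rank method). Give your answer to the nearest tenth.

19.7

Sorted: 4.9, 7.1, 8.0, 14.9, 15.4, 16.4, 19.7, 20.9, 21.8, 26.9, 28.7, 29.6, 31.6, 39.7, 41.1, 41.8.
n = 16.
Position = ⌈40/100 · 16⌉ = ⌈6.4⌉ = 7.
The value at rank 7 is 19.7.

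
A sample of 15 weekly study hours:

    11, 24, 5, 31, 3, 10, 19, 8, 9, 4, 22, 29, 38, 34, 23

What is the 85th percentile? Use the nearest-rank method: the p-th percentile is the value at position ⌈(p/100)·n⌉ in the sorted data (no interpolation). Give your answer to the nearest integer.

Sorted: 3, 4, 5, 8, 9, 10, 11, 19, 22, 23, 24, 29, 31, 34, 38.
n = 15.
Position = ⌈85/100 · 15⌉ = ⌈12.75⌉ = 13.
The value at rank 13 is 31.

31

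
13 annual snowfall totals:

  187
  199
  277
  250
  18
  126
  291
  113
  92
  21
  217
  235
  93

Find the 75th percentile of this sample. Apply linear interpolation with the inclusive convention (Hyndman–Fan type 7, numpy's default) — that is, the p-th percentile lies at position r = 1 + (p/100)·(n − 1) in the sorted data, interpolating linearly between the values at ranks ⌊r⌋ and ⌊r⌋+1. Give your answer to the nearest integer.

Sorted: 18, 21, 92, 93, 113, 126, 187, 199, 217, 235, 250, 277, 291.
n = 13.
r = 1 + (75/100)·(13 − 1) = 1 + 9 = 10.
r is an integer, so P75 is the value at rank 10: 235.

235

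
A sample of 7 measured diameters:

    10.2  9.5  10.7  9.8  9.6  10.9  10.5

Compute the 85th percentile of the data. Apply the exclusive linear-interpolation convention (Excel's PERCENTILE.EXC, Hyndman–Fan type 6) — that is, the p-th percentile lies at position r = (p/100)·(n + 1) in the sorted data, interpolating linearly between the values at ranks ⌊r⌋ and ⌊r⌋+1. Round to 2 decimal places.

Sorted: 9.5, 9.6, 9.8, 10.2, 10.5, 10.7, 10.9.
n = 7.
r = (85/100)·(7 + 1) = 6.8.
Rank 6 is 10.7 and rank 7 is 10.9.
Interpolate: 10.7 + 0.8·(10.9 − 10.7) = 10.7 + 0.8·0.2 = 10.86.

10.86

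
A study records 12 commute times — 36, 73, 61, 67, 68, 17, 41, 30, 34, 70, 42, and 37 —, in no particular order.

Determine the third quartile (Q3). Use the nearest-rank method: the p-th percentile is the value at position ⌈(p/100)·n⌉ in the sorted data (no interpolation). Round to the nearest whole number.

67

Sorted: 17, 30, 34, 36, 37, 41, 42, 61, 67, 68, 70, 73.
n = 12.
Position = ⌈75/100 · 12⌉ = ⌈9⌉ = 9.
The value at rank 9 is 67.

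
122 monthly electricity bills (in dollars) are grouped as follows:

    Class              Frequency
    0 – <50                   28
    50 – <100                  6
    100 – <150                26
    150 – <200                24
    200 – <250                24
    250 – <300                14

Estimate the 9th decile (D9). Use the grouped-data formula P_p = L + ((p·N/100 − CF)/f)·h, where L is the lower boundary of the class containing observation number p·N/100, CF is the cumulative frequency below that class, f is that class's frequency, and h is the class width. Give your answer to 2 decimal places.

N = 122; target position k = 90/100 · 122 = 109.8.
Cumulative frequencies: 28, 34, 60, 84, 108, 122.
Observation 109.8 falls in the class 250 – <300.
L = 250, CF = 108, f = 14, h = 50.
P90 = 250 + ((109.8 − 108)/14)·50 = 250 + 6.42857 = 256.429.

256.43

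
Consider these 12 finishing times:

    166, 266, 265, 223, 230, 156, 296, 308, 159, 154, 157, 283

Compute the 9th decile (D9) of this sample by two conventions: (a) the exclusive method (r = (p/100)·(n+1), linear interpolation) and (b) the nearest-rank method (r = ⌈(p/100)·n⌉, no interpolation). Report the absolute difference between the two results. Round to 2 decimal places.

Sorted: 154, 156, 157, 159, 166, 223, 230, 265, 266, 283, 296, 308.
n = 12.
(a) r = 11.7; between ranks 11 (296) and 12 (308): 304.4.
(b) the nearest-rank method: rank 11 → 296.
|304.4 − 296| = 8.4.

8.40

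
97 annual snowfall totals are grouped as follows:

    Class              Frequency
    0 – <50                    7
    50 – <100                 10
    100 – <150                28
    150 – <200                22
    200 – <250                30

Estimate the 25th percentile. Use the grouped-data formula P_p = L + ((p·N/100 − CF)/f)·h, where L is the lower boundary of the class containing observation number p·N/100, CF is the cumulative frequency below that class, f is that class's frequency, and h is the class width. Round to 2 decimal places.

N = 97; target position k = 25/100 · 97 = 24.25.
Cumulative frequencies: 7, 17, 45, 67, 97.
Observation 24.25 falls in the class 100 – <150.
L = 100, CF = 17, f = 28, h = 50.
P25 = 100 + ((24.25 − 17)/28)·50 = 100 + 12.9464 = 112.946.

112.95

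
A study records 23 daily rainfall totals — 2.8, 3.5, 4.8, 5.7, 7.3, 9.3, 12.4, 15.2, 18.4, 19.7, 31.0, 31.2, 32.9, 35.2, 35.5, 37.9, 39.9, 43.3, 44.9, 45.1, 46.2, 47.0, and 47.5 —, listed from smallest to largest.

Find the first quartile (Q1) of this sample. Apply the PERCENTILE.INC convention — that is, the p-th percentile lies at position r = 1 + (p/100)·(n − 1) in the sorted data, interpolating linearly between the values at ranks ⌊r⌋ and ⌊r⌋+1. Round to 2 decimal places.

n = 23.
r = 1 + (25/100)·(23 − 1) = 1 + 5.5 = 6.5.
Rank 6 is 9.3 and rank 7 is 12.4.
Interpolate: 9.3 + 0.5·(12.4 − 9.3) = 9.3 + 0.5·3.1 = 10.85.

10.85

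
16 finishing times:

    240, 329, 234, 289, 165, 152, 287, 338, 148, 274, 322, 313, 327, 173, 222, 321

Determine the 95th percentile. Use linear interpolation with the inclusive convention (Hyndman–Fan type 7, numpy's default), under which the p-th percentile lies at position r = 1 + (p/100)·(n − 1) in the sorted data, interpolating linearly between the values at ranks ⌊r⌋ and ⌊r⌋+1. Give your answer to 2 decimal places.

331.25

Sorted: 148, 152, 165, 173, 222, 234, 240, 274, 287, 289, 313, 321, 322, 327, 329, 338.
n = 16.
r = 1 + (95/100)·(16 − 1) = 1 + 14.25 = 15.25.
Rank 15 is 329 and rank 16 is 338.
Interpolate: 329 + 0.25·(338 − 329) = 329 + 0.25·9 = 331.25.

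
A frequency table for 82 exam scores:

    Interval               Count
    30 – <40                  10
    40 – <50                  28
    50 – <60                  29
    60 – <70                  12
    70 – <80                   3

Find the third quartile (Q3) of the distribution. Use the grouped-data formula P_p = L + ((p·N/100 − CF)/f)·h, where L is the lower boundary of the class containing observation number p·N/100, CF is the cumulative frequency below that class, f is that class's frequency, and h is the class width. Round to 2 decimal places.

N = 82; target position k = 75/100 · 82 = 61.5.
Cumulative frequencies: 10, 38, 67, 79, 82.
Observation 61.5 falls in the class 50 – <60.
L = 50, CF = 38, f = 29, h = 10.
P75 = 50 + ((61.5 − 38)/29)·10 = 50 + 8.10345 = 58.1034.

58.10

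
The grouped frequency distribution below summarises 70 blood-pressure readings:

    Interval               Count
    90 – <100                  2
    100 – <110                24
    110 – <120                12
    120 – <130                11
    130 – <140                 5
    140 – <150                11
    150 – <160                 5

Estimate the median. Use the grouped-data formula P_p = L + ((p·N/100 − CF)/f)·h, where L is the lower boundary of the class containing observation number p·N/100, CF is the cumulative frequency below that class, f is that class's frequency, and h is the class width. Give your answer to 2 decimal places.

N = 70; target position k = 50/100 · 70 = 35.
Cumulative frequencies: 2, 26, 38, 49, 54, 65, 70.
Observation 35 falls in the class 110 – <120.
L = 110, CF = 26, f = 12, h = 10.
P50 = 110 + ((35 − 26)/12)·10 = 110 + 7.5 = 117.5.

117.50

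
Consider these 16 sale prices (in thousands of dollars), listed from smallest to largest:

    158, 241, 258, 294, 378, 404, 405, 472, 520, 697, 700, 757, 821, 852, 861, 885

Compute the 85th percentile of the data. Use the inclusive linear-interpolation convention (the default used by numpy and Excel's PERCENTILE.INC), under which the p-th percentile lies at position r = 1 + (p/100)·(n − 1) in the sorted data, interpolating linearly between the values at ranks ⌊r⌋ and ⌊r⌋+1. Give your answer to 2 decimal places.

844.25

n = 16.
r = 1 + (85/100)·(16 − 1) = 1 + 12.75 = 13.75.
Rank 13 is 821 and rank 14 is 852.
Interpolate: 821 + 0.75·(852 − 821) = 821 + 0.75·31 = 844.25.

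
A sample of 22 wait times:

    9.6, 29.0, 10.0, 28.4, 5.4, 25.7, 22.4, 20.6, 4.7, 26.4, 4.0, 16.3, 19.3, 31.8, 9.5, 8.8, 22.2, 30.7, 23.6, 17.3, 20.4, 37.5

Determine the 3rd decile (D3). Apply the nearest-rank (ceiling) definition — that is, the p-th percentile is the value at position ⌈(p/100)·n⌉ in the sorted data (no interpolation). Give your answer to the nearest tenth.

10.0

Sorted: 4.0, 4.7, 5.4, 8.8, 9.5, 9.6, 10.0, 16.3, 17.3, 19.3, 20.4, 20.6, 22.2, 22.4, 23.6, 25.7, 26.4, 28.4, 29.0, 30.7, 31.8, 37.5.
n = 22.
Position = ⌈30/100 · 22⌉ = ⌈6.6⌉ = 7.
The value at rank 7 is 10.0.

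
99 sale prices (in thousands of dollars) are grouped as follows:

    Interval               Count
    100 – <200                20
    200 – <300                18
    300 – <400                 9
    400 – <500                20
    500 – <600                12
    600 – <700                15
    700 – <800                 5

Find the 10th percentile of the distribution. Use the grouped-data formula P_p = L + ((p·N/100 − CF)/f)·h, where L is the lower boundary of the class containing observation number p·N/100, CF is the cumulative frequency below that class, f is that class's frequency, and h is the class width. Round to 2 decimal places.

149.50

N = 99; target position k = 10/100 · 99 = 9.9.
Cumulative frequencies: 20, 38, 47, 67, 79, 94, 99.
Observation 9.9 falls in the class 100 – <200.
L = 100, CF = 0, f = 20, h = 100.
P10 = 100 + ((9.9 − 0)/20)·100 = 100 + 49.5 = 149.5.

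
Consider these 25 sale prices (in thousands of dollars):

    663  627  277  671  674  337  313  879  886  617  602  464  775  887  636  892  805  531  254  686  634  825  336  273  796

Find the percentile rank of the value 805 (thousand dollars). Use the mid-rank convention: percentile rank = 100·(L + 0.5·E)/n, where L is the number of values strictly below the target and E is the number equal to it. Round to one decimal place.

Sorted: 254, 273, 277, 313, 336, 337, 464, 531, 602, 617, 627, 634, 636, 663, 671, 674, 686, 775, 796, 805, 825, 879, 886, 887, 892.
Count below 805: L = 19; count equal: E = 1; n = 25.
Percentile rank = 100·(19 + 0.5·1)/25 = 100·19.5/25 = 78.

78.0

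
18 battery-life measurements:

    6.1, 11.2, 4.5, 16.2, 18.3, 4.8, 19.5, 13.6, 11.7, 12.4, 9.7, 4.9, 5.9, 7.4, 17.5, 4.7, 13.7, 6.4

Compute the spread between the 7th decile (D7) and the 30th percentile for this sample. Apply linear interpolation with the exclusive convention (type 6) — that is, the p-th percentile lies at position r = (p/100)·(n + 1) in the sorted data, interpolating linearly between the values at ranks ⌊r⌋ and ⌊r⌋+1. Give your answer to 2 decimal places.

7.59

Sorted: 4.5, 4.7, 4.8, 4.9, 5.9, 6.1, 6.4, 7.4, 9.7, 11.2, 11.7, 12.4, 13.6, 13.7, 16.2, 17.5, 18.3, 19.5.
n = 18.
P30: r = 5.7; ranks 5–6 are 5.9, 6.1; interpolating gives 6.04.
P70: r = 13.3; ranks 13–14 are 13.6, 13.7; interpolating gives 13.63.
Difference: 13.63 − 6.04 = 7.59.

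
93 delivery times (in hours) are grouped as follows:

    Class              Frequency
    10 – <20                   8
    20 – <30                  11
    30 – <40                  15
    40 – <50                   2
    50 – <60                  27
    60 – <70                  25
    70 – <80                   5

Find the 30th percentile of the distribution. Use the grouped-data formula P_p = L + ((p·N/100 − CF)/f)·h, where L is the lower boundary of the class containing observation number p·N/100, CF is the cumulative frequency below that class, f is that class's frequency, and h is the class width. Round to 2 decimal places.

N = 93; target position k = 30/100 · 93 = 27.9.
Cumulative frequencies: 8, 19, 34, 36, 63, 88, 93.
Observation 27.9 falls in the class 30 – <40.
L = 30, CF = 19, f = 15, h = 10.
P30 = 30 + ((27.9 − 19)/15)·10 = 30 + 5.93333 = 35.9333.

35.93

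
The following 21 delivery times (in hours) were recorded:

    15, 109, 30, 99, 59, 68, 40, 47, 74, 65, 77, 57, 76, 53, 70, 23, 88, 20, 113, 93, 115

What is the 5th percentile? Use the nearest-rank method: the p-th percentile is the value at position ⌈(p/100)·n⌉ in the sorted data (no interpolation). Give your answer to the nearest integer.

20

Sorted: 15, 20, 23, 30, 40, 47, 53, 57, 59, 65, 68, 70, 74, 76, 77, 88, 93, 99, 109, 113, 115.
n = 21.
Position = ⌈5/100 · 21⌉ = ⌈1.05⌉ = 2.
The value at rank 2 is 20.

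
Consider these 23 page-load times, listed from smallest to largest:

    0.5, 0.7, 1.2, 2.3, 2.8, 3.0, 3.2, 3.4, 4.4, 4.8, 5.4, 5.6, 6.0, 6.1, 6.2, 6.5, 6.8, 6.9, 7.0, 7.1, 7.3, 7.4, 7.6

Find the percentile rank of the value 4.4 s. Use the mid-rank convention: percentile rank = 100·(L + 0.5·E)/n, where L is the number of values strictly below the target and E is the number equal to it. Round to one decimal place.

Count below 4.4: L = 8; count equal: E = 1; n = 23.
Percentile rank = 100·(8 + 0.5·1)/23 = 100·8.5/23 = 36.96.

37.0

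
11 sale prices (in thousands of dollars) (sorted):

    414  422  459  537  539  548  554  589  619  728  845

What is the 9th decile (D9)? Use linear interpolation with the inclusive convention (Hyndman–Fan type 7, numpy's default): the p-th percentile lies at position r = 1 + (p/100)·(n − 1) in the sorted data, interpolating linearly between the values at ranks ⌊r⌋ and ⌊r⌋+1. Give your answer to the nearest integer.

n = 11.
r = 1 + (90/100)·(11 − 1) = 1 + 9 = 10.
r is an integer, so P90 is the value at rank 10: 728.

728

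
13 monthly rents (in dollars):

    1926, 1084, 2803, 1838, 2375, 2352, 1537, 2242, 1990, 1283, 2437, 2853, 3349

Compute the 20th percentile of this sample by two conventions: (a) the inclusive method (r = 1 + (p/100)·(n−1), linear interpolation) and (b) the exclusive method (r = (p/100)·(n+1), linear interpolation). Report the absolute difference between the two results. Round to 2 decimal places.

Sorted: 1084, 1283, 1537, 1838, 1926, 1990, 2242, 2352, 2375, 2437, 2803, 2853, 3349.
n = 13.
(a) r = 3.4; between ranks 3 (1537) and 4 (1838): 1657.4.
(b) r = 2.8; between ranks 2 (1283) and 3 (1537): 1486.2.
|1657.4 − 1486.2| = 171.2.

171.20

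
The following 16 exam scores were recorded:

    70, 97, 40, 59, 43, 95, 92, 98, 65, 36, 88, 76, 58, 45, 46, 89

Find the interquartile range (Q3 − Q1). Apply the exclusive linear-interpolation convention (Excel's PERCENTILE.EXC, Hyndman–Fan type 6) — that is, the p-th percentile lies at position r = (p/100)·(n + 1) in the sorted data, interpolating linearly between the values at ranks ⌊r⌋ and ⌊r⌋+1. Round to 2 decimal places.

Sorted: 36, 40, 43, 45, 46, 58, 59, 65, 70, 76, 88, 89, 92, 95, 97, 98.
n = 16.
P25: r = 4.25; ranks 4–5 are 45, 46; interpolating gives 45.25.
P75: r = 12.75; ranks 12–13 are 89, 92; interpolating gives 91.25.
Difference: 91.25 − 45.25 = 46.

46.00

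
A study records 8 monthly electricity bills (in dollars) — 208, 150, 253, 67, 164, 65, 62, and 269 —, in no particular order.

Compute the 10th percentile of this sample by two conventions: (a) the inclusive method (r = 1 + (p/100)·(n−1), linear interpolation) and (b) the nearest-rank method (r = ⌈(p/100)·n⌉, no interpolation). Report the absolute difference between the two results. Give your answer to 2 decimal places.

Sorted: 62, 65, 67, 150, 164, 208, 253, 269.
n = 8.
(a) r = 1.7; between ranks 1 (62) and 2 (65): 64.1.
(b) the nearest-rank method: rank 1 → 62.
|64.1 − 62| = 2.1.

2.10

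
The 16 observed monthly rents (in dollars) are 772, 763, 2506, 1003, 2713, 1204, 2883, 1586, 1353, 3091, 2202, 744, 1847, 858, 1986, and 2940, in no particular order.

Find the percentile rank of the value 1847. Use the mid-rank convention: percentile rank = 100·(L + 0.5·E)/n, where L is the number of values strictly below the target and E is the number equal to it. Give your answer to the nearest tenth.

53.1

Sorted: 744, 763, 772, 858, 1003, 1204, 1353, 1586, 1847, 1986, 2202, 2506, 2713, 2883, 2940, 3091.
Count below 1847: L = 8; count equal: E = 1; n = 16.
Percentile rank = 100·(8 + 0.5·1)/16 = 100·8.5/16 = 53.12.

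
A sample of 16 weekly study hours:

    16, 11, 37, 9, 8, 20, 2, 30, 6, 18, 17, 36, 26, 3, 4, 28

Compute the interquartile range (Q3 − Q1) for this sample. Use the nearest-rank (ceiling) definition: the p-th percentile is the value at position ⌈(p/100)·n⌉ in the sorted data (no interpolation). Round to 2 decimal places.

20.00

Sorted: 2, 3, 4, 6, 8, 9, 11, 16, 17, 18, 20, 26, 28, 30, 36, 37.
n = 16.
P25: rank ⌈25/100·16⌉ = 4 → 6.
P75: rank ⌈75/100·16⌉ = 12 → 26.
Difference: 26 − 6 = 20.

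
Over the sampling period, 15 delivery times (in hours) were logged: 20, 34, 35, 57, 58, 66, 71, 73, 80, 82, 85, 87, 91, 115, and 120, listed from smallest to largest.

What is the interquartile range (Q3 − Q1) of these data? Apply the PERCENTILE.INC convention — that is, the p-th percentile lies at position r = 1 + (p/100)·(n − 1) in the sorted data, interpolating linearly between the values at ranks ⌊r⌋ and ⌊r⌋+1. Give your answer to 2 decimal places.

n = 15.
P25: r = 4.5; ranks 4–5 are 57, 58; interpolating gives 57.5.
P75: r = 11.5; ranks 11–12 are 85, 87; interpolating gives 86.
Difference: 86 − 57.5 = 28.5.

28.50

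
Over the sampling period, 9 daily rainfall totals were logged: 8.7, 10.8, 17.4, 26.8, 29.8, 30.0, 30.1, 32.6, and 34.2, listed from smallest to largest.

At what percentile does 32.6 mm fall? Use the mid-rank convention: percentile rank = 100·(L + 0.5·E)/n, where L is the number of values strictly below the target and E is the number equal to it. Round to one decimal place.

Count below 32.6: L = 7; count equal: E = 1; n = 9.
Percentile rank = 100·(7 + 0.5·1)/9 = 100·7.5/9 = 83.33.

83.3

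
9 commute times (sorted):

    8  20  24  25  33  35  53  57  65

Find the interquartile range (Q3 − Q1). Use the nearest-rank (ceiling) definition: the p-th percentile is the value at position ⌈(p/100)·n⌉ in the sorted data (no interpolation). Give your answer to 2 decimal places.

n = 9.
P25: rank ⌈25/100·9⌉ = 3 → 24.
P75: rank ⌈75/100·9⌉ = 7 → 53.
Difference: 53 − 24 = 29.

29.00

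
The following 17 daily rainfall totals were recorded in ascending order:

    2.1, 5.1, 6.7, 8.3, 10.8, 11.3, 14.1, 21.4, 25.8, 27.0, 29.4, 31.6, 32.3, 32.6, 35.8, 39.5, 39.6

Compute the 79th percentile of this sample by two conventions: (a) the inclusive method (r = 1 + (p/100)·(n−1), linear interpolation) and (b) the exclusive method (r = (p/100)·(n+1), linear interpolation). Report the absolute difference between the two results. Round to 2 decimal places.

0.81

n = 17.
(a) r = 13.64; between ranks 13 (32.3) and 14 (32.6): 32.492.
(b) r = 14.22; between ranks 14 (32.6) and 15 (35.8): 33.304.
|32.492 − 33.304| = 0.812.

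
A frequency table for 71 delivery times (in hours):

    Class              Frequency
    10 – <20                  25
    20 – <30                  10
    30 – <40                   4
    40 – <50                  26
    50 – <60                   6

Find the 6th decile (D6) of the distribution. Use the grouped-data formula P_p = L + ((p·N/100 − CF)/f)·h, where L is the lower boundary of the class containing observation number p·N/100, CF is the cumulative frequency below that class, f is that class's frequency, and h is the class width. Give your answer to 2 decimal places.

N = 71; target position k = 60/100 · 71 = 42.6.
Cumulative frequencies: 25, 35, 39, 65, 71.
Observation 42.6 falls in the class 40 – <50.
L = 40, CF = 39, f = 26, h = 10.
P60 = 40 + ((42.6 − 39)/26)·10 = 40 + 1.38462 = 41.3846.

41.38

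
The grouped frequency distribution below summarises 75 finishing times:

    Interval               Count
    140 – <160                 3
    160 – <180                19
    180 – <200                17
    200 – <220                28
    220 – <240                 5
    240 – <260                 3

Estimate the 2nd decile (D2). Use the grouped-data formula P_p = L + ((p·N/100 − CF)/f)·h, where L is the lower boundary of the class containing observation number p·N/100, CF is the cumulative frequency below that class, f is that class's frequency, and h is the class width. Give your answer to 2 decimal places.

N = 75; target position k = 20/100 · 75 = 15.
Cumulative frequencies: 3, 22, 39, 67, 72, 75.
Observation 15 falls in the class 160 – <180.
L = 160, CF = 3, f = 19, h = 20.
P20 = 160 + ((15 − 3)/19)·20 = 160 + 12.6316 = 172.632.

172.63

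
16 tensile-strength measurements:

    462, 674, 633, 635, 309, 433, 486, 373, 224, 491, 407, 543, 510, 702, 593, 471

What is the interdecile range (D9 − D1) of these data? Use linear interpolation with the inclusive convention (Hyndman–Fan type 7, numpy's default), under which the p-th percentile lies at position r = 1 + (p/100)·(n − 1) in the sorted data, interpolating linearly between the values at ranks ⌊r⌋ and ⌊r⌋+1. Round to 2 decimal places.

313.50

Sorted: 224, 309, 373, 407, 433, 462, 471, 486, 491, 510, 543, 593, 633, 635, 674, 702.
n = 16.
P10: r = 2.5; ranks 2–3 are 309, 373; interpolating gives 341.
P90: r = 14.5; ranks 14–15 are 635, 674; interpolating gives 654.5.
Difference: 654.5 − 341 = 313.5.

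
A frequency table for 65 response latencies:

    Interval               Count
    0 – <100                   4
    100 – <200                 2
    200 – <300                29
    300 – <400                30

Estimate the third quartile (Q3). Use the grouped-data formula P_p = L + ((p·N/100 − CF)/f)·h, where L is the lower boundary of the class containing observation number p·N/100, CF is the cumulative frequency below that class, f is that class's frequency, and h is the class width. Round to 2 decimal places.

345.83

N = 65; target position k = 75/100 · 65 = 48.75.
Cumulative frequencies: 4, 6, 35, 65.
Observation 48.75 falls in the class 300 – <400.
L = 300, CF = 35, f = 30, h = 100.
P75 = 300 + ((48.75 − 35)/30)·100 = 300 + 45.8333 = 345.833.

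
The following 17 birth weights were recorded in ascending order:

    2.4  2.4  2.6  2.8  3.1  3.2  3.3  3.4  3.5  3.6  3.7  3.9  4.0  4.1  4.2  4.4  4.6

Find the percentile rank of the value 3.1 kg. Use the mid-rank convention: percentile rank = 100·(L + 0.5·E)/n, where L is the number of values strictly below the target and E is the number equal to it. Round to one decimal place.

26.5

Count below 3.1: L = 4; count equal: E = 1; n = 17.
Percentile rank = 100·(4 + 0.5·1)/17 = 100·4.5/17 = 26.47.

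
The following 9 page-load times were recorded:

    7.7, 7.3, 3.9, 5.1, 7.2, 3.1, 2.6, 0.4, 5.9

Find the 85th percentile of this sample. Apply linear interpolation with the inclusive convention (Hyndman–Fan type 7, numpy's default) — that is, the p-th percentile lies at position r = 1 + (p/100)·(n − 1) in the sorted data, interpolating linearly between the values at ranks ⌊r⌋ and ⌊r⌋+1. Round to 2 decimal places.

7.28

Sorted: 0.4, 2.6, 3.1, 3.9, 5.1, 5.9, 7.2, 7.3, 7.7.
n = 9.
r = 1 + (85/100)·(9 − 1) = 1 + 6.8 = 7.8.
Rank 7 is 7.2 and rank 8 is 7.3.
Interpolate: 7.2 + 0.8·(7.3 − 7.2) = 7.2 + 0.8·0.1 = 7.28.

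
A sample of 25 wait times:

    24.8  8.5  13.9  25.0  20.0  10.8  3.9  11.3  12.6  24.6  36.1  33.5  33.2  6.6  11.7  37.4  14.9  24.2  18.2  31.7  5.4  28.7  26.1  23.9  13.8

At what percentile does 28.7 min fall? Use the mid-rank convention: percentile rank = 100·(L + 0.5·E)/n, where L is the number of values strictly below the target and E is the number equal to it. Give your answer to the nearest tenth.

78.0

Sorted: 3.9, 5.4, 6.6, 8.5, 10.8, 11.3, 11.7, 12.6, 13.8, 13.9, 14.9, 18.2, 20.0, 23.9, 24.2, 24.6, 24.8, 25.0, 26.1, 28.7, 31.7, 33.2, 33.5, 36.1, 37.4.
Count below 28.7: L = 19; count equal: E = 1; n = 25.
Percentile rank = 100·(19 + 0.5·1)/25 = 100·19.5/25 = 78.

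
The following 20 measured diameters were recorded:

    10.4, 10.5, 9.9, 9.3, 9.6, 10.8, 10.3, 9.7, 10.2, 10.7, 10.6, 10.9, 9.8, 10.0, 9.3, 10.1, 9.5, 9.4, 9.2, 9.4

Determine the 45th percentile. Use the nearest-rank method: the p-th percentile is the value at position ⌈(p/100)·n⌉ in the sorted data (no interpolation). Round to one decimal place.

9.8

Sorted: 9.2, 9.3, 9.3, 9.4, 9.4, 9.5, 9.6, 9.7, 9.8, 9.9, 10.0, 10.1, 10.2, 10.3, 10.4, 10.5, 10.6, 10.7, 10.8, 10.9.
n = 20.
Position = ⌈45/100 · 20⌉ = ⌈9⌉ = 9.
The value at rank 9 is 9.8.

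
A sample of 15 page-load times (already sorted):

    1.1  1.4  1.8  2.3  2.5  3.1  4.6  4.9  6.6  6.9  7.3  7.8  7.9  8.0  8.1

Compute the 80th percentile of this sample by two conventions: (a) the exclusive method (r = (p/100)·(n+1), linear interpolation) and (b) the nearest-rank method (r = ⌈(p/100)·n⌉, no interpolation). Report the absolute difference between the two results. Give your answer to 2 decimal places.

0.08

n = 15.
(a) r = 12.8; between ranks 12 (7.8) and 13 (7.9): 7.88.
(b) the nearest-rank method: rank 12 → 7.8.
|7.88 − 7.8| = 0.08.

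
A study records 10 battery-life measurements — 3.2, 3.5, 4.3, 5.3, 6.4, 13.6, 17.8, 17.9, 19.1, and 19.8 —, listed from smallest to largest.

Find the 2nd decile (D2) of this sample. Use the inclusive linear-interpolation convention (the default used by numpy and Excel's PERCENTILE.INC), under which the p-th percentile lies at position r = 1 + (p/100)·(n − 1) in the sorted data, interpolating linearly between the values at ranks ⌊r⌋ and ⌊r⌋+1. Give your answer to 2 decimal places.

n = 10.
r = 1 + (20/100)·(10 − 1) = 1 + 1.8 = 2.8.
Rank 2 is 3.5 and rank 3 is 4.3.
Interpolate: 3.5 + 0.8·(4.3 − 3.5) = 3.5 + 0.8·0.8 = 4.14.

4.14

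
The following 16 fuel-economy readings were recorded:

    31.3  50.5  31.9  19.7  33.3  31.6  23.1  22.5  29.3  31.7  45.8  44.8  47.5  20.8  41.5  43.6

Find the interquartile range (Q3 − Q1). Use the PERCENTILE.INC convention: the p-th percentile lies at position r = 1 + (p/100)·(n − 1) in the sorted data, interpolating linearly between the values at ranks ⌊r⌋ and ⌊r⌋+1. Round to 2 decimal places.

16.15

Sorted: 19.7, 20.8, 22.5, 23.1, 29.3, 31.3, 31.6, 31.7, 31.9, 33.3, 41.5, 43.6, 44.8, 45.8, 47.5, 50.5.
n = 16.
P25: r = 4.75; ranks 4–5 are 23.1, 29.3; interpolating gives 27.75.
P75: r = 12.25; ranks 12–13 are 43.6, 44.8; interpolating gives 43.9.
Difference: 43.9 − 27.75 = 16.15.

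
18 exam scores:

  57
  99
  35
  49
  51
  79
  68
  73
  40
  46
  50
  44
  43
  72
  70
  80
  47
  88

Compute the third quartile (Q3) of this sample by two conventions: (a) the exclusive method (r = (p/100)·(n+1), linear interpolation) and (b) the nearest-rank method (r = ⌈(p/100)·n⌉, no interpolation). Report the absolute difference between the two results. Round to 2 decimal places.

1.50

Sorted: 35, 40, 43, 44, 46, 47, 49, 50, 51, 57, 68, 70, 72, 73, 79, 80, 88, 99.
n = 18.
(a) r = 14.25; between ranks 14 (73) and 15 (79): 74.5.
(b) the nearest-rank method: rank 14 → 73.
|74.5 − 73| = 1.5.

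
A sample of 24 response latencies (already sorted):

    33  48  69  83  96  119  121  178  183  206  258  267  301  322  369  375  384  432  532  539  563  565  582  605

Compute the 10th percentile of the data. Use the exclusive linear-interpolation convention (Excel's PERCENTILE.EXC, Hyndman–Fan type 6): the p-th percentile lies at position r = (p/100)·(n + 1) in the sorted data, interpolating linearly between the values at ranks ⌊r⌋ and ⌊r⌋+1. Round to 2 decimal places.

n = 24.
r = (10/100)·(24 + 1) = 2.5.
Rank 2 is 48 and rank 3 is 69.
Interpolate: 48 + 0.5·(69 − 48) = 48 + 0.5·21 = 58.5.

58.50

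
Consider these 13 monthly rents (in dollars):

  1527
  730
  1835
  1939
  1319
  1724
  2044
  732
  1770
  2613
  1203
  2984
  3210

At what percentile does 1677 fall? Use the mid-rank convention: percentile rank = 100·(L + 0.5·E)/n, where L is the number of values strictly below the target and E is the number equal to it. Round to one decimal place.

38.5

Sorted: 730, 732, 1203, 1319, 1527, 1724, 1770, 1835, 1939, 2044, 2613, 2984, 3210.
Count below 1677: L = 5; count equal: E = 0; n = 13.
Percentile rank = 100·(5 + 0.5·0)/13 = 100·5/13 = 38.46.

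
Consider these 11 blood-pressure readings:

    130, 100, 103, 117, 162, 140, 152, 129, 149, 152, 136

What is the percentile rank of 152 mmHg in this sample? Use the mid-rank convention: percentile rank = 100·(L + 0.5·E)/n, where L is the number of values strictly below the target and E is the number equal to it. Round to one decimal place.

Sorted: 100, 103, 117, 129, 130, 136, 140, 149, 152, 152, 162.
Count below 152: L = 8; count equal: E = 2; n = 11.
Percentile rank = 100·(8 + 0.5·2)/11 = 100·9/11 = 81.82.

81.8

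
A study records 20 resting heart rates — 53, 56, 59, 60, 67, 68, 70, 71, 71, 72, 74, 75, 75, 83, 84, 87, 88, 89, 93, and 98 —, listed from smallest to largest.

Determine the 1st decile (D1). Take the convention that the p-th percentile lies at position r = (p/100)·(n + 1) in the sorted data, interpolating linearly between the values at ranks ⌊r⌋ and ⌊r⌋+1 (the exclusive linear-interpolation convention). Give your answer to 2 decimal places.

n = 20.
r = (10/100)·(20 + 1) = 2.1.
Rank 2 is 56 and rank 3 is 59.
Interpolate: 56 + 0.1·(59 − 56) = 56 + 0.1·3 = 56.3.

56.30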